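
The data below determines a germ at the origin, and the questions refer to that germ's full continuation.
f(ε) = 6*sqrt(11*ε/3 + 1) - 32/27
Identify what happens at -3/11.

The point is an algebraic (square-root) branch point.

The term (6)*sqrt(1 - ε/(-3/11)) has argument 1 - -3/11/(-3/11) = 0 at -3/11: a square-root (algebraic, two-sheeted) branch point; the remaining terms are analytic or single-valued there.


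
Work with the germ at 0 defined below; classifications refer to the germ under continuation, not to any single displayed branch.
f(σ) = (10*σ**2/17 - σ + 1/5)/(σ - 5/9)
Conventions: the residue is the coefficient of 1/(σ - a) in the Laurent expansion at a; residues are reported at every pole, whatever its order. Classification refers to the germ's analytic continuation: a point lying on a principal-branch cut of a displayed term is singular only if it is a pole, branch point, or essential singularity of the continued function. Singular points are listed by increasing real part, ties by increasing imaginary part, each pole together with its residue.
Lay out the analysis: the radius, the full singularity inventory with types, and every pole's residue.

Radius of convergence at 0: 5/9.
At 5/9: a pole of order 1; residue -1198/6885.

Denominator factor (σ - 5/9): pole of order 1 at 5/9, modulus 5/9.
The radius of convergence is the smallest modulus among the singular points: 5/9.
At the order-1 pole 5/9 set g(σ) = (σ - (5/9))*f(σ) = 10*σ**2/17 - σ + 1/5.
Simple pole: residue = g(a) at a = 5/9, which is -1198/6885.


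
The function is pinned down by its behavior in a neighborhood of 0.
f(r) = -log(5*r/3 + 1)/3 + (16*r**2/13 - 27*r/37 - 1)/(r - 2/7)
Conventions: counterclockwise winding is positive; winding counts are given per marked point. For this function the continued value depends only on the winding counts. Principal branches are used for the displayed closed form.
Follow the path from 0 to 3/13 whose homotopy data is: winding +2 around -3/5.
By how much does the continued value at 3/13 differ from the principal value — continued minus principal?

The rational part is single-valued and drops out of the difference; each branch term changes only by its own monodromy.
(-1/3)*log(1 - r/(-3/5)): each positive loop around -3/5 adds 2*pi*i to the log, so winding +2 contributes (-1/3)*(2)*2*pi*i = -(4/3)*pi*i.
Summing the contributions at r = 3/13 gives -(4/3)*pi*i.

Continued minus principal equals -(4/3)*pi*i.


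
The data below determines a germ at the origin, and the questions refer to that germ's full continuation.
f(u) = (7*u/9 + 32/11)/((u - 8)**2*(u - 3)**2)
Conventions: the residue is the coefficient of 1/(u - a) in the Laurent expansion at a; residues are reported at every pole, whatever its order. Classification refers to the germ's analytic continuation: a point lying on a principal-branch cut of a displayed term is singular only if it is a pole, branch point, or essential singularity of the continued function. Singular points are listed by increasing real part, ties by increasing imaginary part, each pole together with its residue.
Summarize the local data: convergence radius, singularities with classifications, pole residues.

Denominator factor (u - 8)^2: pole of order 2 at 8, modulus 8.
Denominator factor (u - 3)^2: pole of order 2 at 3, modulus 3.
The radius of convergence is the smallest modulus among the singular points: 3.
At the order-2 pole 3 set g(u) = (u - (3))^2*f(u) = (7*u/9 + 32/11)/(u - 8)**2.
Order-2 pole: residue = g'(a); g'(3) = 1423/12375, so the residue is 1423/12375.
At the order-2 pole 8 set g(u) = (u - (8))^2*f(u) = (7*u/9 + 32/11)/(u - 3)**2.
Order-2 pole: residue = g'(a); g'(8) = -1423/12375, so the residue is -1423/12375.
List the singular points by increasing real part (a conjugate pair: the negative imaginary part first).

Radius of convergence at 0: 3.
At 3: a pole of order 2; residue 1423/12375.
At 8: a pole of order 2; residue -1423/12375.


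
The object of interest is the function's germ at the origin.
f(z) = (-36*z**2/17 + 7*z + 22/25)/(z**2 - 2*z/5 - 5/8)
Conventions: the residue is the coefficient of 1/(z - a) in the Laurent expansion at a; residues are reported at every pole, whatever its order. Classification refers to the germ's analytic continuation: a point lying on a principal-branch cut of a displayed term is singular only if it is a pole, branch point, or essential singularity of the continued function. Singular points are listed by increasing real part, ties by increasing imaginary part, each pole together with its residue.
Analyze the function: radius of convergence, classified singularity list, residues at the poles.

Radius of convergence at 0: -1/5 + (1/20)*sqrt(266).
At 1/5 - (1/20)*sqrt(266): a pole of order 1; residue 523/170 - (669/22610)*sqrt(266).
At 1/5 + (1/20)*sqrt(266): a pole of order 1; residue 523/170 + (669/22610)*sqrt(266).

Denominator factor (z**2 - 2*z/5 - 5/8): discriminant 133/50, real irrational roots 1/5 + (1/20)*sqrt(266) and 1/5 - (1/20)*sqrt(266); poles of order 1, moduli 1/5 + (1/20)*sqrt(266) and -1/5 + (1/20)*sqrt(266).
The radius of convergence is the smallest modulus among the singular points: -1/5 + (1/20)*sqrt(266).
The factor z**2 - 2*z/5 - 5/8 splits as (z - a)(z - a') with a = 1/5 - (1/20)*sqrt(266), a' = 1/5 + (1/20)*sqrt(266). At the order-1 pole a set g(z) = (z - a)*f(z) = [-36*z**2/17 + 7*z + 22/25] / (z - a').
Simple pole: residue = g(a) at a = 1/5 - (1/20)*sqrt(266), which is 523/170 - (669/22610)*sqrt(266).
The factor z**2 - 2*z/5 - 5/8 splits as (z - a)(z - a') with a = 1/5 + (1/20)*sqrt(266), a' = 1/5 - (1/20)*sqrt(266). At the order-1 pole a set g(z) = (z - a)*f(z) = [-36*z**2/17 + 7*z + 22/25] / (z - a').
Simple pole: residue = g(a) at a = 1/5 + (1/20)*sqrt(266), which is 523/170 + (669/22610)*sqrt(266).
List the singular points by increasing real part (a conjugate pair: the negative imaginary part first).


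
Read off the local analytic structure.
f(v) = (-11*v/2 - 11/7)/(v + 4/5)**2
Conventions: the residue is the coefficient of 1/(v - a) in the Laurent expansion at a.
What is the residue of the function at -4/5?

At the order-2 pole -4/5 set g(v) = (v - (-4/5))^2*f(v) = -11*v/2 - 11/7.
Order-2 pole: residue = g'(a); g'(-4/5) = -11/2, so the residue is -11/2.

The residue is -11/2.


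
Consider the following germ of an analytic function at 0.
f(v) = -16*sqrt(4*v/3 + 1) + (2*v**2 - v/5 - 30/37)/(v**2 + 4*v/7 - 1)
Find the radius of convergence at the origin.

The radius of convergence is 3/4.

Denominator factor (v**2 + 4*v/7 - 1): discriminant 212/49, real irrational roots -2/7 + (1/7)*sqrt(53) and -2/7 - (1/7)*sqrt(53); poles of order 1, moduli -2/7 + (1/7)*sqrt(53) and 2/7 + (1/7)*sqrt(53).
Branch term (-16)*sqrt(1 - v/(-3/4)): its argument vanishes at v = -3/4, a square-root branch point, modulus 3/4.
The radius of convergence is the smallest modulus among the singular points: 3/4.


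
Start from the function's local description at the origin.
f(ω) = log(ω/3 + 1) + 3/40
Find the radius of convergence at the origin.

The radius of convergence is 3.

Branch term (1)*log(1 - ω/(-3)): its argument vanishes at ω = -3, a logarithmic branch point, modulus 3.
The radius of convergence is the smallest modulus among the singular points: 3.


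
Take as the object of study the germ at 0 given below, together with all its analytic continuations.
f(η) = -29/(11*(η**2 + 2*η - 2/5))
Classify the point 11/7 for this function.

Denominator factors: η**2 + 2*η - 2/5 = 1277/245 at η = 11/7 — none vanishes.
So the germ continues analytically to 11/7.

The point is a regular point.


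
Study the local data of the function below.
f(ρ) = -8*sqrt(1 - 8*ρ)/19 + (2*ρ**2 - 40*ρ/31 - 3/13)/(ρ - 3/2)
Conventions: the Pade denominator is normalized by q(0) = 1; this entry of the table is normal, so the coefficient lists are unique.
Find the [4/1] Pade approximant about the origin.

The Pade approximant has numerator coefficients [-66/247, 2117738432/510373801, -602868956/49391013, -100692992/49391013, -301492736/49391013]; denominator coefficients [1, -14616122/2599527].

Taylor coefficients needed (expand at 0): a_0 = -66/247, a_1 = 20268/7657, a_2 = 61492/22971, a_3 = 896744/68913, a_4 = 13864144/206739, a_5 = 233857952/620217.
Write the denominator as Q(ρ) = 1 + q1*ρ. Requiring Q*f - P = O(ρ^6) with deg P <= 4 kills the coefficients of ρ^5..ρ^5 in Q*f:
  ρ^5: a_5 + q1*a_4 = 0, i.e. 233857952/620217 + (13864144/206739)*q1 = 0.
Solving this linear system: q1 = -14616122/2599527.
The numerator is Q*f truncated at degree 4: P0 = a_0 = -66/247; P1 = a_1 + q1*a_0 = 2117738432/510373801; P2 = a_2 + q1*a_1 = -602868956/49391013; P3 = a_3 + q1*a_2 = -100692992/49391013; P4 = a_4 + q1*a_3 = -301492736/49391013.


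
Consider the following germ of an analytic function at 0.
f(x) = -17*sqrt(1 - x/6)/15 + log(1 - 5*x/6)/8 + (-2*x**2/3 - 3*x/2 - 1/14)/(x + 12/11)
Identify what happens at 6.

The point is an algebraic (square-root) branch point.

The term (-17/15)*sqrt(1 - x/(6)) has argument 1 - 6/(6) = 0 at 6: a square-root (algebraic, two-sheeted) branch point; the remaining terms are analytic or single-valued there.


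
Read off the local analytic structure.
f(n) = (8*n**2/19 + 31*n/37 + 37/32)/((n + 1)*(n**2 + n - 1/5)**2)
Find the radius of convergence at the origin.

The radius of convergence is -1/2 + (3/10)*sqrt(5).

Denominator factor (n + 1): pole of order 1 at -1, modulus 1.
Denominator factor (n**2 + n - 1/5)^2: discriminant 9/5, real irrational roots -1/2 + (3/10)*sqrt(5) and -1/2 - (3/10)*sqrt(5); poles of order 2, moduli -1/2 + (3/10)*sqrt(5) and 1/2 + (3/10)*sqrt(5).
The radius of convergence is the smallest modulus among the singular points: -1/2 + (3/10)*sqrt(5).


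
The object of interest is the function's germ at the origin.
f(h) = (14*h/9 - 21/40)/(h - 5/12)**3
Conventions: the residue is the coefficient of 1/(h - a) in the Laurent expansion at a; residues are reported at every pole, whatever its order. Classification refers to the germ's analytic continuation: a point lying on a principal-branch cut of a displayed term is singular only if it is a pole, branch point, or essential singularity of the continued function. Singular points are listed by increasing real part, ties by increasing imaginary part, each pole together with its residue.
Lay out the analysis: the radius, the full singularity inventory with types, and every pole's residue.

Radius of convergence at 0: 5/12.
At 5/12: a pole of order 3; residue 0.

Denominator factor (h - 5/12)^3: pole of order 3 at 5/12, modulus 5/12.
The radius of convergence is the smallest modulus among the singular points: 5/12.
At the order-3 pole 5/12 set g(h) = (h - (5/12))^3*f(h) = 14*h/9 - 21/40.
Order-3 pole: residue = g''(a)/2; g''(5/12) = 0, so the residue is 0.


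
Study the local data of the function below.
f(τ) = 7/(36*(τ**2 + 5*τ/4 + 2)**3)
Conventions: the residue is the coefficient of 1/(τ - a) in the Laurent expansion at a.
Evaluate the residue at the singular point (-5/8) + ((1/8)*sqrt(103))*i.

The factor τ**2 + 5*τ/4 + 2 splits as (τ - a)(τ - a') with a = (-5/8) + ((1/8)*sqrt(103))*i, a' = (-5/8) - ((1/8)*sqrt(103))*i. At the order-3 pole a set g(τ) = (τ - a)^3*f(τ) = [7/36] / (τ - a')^3.
Order-3 pole: residue = g''(a)/2; g''((-5/8) + ((1/8)*sqrt(103))*i) = -((7168/3278181)*sqrt(103))*i, so the residue is -((3584/3278181)*sqrt(103))*i.

The residue is -((3584/3278181)*sqrt(103))*i.


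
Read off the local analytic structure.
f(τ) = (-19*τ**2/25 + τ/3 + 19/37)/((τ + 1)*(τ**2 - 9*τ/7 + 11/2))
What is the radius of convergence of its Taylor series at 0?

Denominator factor (τ + 1): pole of order 1 at -1, modulus 1.
Denominator factor (τ**2 - 9*τ/7 + 11/2): discriminant -997/49, complex-conjugate roots (9/14) + ((1/14)*sqrt(997))*i and (9/14) - ((1/14)*sqrt(997))*i; poles of order 1, moduli (1/2)*sqrt(22) and (1/2)*sqrt(22).
The radius of convergence is the smallest modulus among the singular points: 1.

The radius of convergence is 1.


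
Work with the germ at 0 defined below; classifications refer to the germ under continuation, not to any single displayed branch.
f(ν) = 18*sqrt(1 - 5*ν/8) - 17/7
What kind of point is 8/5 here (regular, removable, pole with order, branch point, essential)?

The term (18)*sqrt(1 - ν/(8/5)) has argument 1 - 8/5/(8/5) = 0 at 8/5: a square-root (algebraic, two-sheeted) branch point; the remaining terms are analytic or single-valued there.

The point is an algebraic (square-root) branch point.


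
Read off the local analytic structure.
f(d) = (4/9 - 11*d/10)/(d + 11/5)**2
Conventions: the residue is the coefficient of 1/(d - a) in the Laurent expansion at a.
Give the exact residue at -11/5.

The residue is -11/10.

At the order-2 pole -11/5 set g(d) = (d - (-11/5))^2*f(d) = 4/9 - 11*d/10.
Order-2 pole: residue = g'(a); g'(-11/5) = -11/10, so the residue is -11/10.


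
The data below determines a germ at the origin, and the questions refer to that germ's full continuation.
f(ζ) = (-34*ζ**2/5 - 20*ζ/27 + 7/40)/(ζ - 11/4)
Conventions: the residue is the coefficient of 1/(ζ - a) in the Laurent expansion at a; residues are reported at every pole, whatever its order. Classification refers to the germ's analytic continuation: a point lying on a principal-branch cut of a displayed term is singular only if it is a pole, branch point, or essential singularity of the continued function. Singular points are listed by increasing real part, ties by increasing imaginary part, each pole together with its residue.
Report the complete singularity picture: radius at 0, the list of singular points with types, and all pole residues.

Denominator factor (ζ - 11/4): pole of order 1 at 11/4, modulus 11/4.
The radius of convergence is the smallest modulus among the singular points: 11/4.
At the order-1 pole 11/4 set g(ζ) = (ζ - (11/4))*f(ζ) = -34*ζ**2/5 - 20*ζ/27 + 7/40.
Simple pole: residue = g(a) at a = 11/4, which is -5755/108.

Radius of convergence at 0: 11/4.
At 11/4: a pole of order 1; residue -5755/108.


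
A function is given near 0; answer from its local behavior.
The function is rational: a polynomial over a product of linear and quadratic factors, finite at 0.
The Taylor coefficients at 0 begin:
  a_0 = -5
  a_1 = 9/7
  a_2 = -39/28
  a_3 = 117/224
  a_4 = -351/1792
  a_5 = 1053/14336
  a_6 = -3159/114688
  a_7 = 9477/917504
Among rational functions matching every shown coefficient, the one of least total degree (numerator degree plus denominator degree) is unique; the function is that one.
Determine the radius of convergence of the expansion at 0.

The radius of convergence is 8/3.

No rational of total degree below 3 reproduces all 8 coefficients; solving the [2/1] Pade equations on them gives f(d) = (-17*d**2/7 - 11*d/7 - 40/3)/(d + 8/3), whose expansion matches every shown term.
Denominator factor (d + 8/3): pole of order 1 at -8/3, modulus 8/3.
The radius of convergence is the smallest modulus among the singular points: 8/3.


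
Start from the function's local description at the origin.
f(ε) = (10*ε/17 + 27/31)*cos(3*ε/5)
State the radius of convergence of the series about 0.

The radius of convergence is infinite.

The factor cos(3*ε/5) is entire and contributes no finite singular point.
The polynomial part has no poles.
No finite singular points: the Taylor series at 0 converges everywhere.


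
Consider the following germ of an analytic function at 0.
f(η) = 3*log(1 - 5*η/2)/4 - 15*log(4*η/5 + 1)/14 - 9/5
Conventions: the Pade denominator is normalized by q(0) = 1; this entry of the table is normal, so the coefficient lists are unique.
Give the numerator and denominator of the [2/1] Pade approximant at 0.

Taylor coefficients needed (expand at 0): a_0 = -9/5, a_1 = -153/56, a_2 = -2241/1120, a_3 = -22899/5600.
Write the denominator as Q(η) = 1 + q1*η. Requiring Q*f - P = O(η^4) with deg P <= 2 kills the coefficients of η^3..η^3 in Q*f:
  η^3: a_3 + q1*a_2 = 0, i.e. -22899/5600 + (-2241/1120)*q1 = 0.
Solving this linear system: q1 = -7633/3735.
The numerator is Q*f truncated at degree 2: P0 = a_0 = -9/5; P1 = a_1 + q1*a_0 = 109973/116200; P2 = a_2 + q1*a_1 = 333041/92960.

The Pade approximant has numerator coefficients [-9/5, 109973/116200, 333041/92960]; denominator coefficients [1, -7633/3735].


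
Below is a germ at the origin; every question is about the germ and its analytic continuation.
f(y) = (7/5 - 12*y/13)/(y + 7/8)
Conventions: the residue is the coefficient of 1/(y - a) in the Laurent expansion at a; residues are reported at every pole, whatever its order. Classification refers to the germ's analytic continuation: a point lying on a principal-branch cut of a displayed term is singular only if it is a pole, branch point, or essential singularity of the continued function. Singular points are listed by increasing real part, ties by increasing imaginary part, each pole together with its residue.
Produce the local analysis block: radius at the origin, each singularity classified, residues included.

Radius of convergence at 0: 7/8.
At -7/8: a pole of order 1; residue 287/130.

Denominator factor (y + 7/8): pole of order 1 at -7/8, modulus 7/8.
The radius of convergence is the smallest modulus among the singular points: 7/8.
At the order-1 pole -7/8 set g(y) = (y - (-7/8))*f(y) = 7/5 - 12*y/13.
Simple pole: residue = g(a) at a = -7/8, which is 287/130.


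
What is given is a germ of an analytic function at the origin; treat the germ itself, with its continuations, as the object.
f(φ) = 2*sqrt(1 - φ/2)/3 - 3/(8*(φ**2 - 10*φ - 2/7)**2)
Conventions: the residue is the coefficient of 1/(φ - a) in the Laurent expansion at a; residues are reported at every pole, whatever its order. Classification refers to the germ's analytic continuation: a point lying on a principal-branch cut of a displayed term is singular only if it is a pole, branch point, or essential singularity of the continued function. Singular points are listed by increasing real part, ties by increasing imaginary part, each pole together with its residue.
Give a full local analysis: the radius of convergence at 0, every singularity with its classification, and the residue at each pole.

Radius of convergence at 0: -5 + (1/7)*sqrt(1239).
At 5 - (1/7)*sqrt(1239): a pole of order 2; residue -(7/334176)*sqrt(1239).
At 2: an algebraic (square-root) branch point.
At 5 + (1/7)*sqrt(1239): a pole of order 2; residue (7/334176)*sqrt(1239).

Denominator factor (φ**2 - 10*φ - 2/7)^2: discriminant 708/7, real irrational roots 5 + (1/7)*sqrt(1239) and 5 - (1/7)*sqrt(1239); poles of order 2, moduli 5 + (1/7)*sqrt(1239) and -5 + (1/7)*sqrt(1239).
Branch term (2/3)*sqrt(1 - φ/(2)): its argument vanishes at φ = 2, a square-root branch point, modulus 2.
The radius of convergence is the smallest modulus among the singular points: -5 + (1/7)*sqrt(1239).
The branch term is analytic at 5 - (1/7)*sqrt(1239) and contributes nothing to the residue; only the rational part matters.
The factor φ**2 - 10*φ - 2/7 splits as (φ - a)(φ - a') with a = 5 - (1/7)*sqrt(1239), a' = 5 + (1/7)*sqrt(1239). At the order-2 pole a set g(φ) = (φ - a)^2*(rational part) = [-3/8] / (φ - a')^2.
Order-2 pole: residue = g'(a); g'(5 - (1/7)*sqrt(1239)) = -(7/334176)*sqrt(1239), so the residue is -(7/334176)*sqrt(1239).
The branch term is analytic at 5 + (1/7)*sqrt(1239) and contributes nothing to the residue; only the rational part matters.
The factor φ**2 - 10*φ - 2/7 splits as (φ - a)(φ - a') with a = 5 + (1/7)*sqrt(1239), a' = 5 - (1/7)*sqrt(1239). At the order-2 pole a set g(φ) = (φ - a)^2*(rational part) = [-3/8] / (φ - a')^2.
Order-2 pole: residue = g'(a); g'(5 + (1/7)*sqrt(1239)) = (7/334176)*sqrt(1239), so the residue is (7/334176)*sqrt(1239).
List the singular points by increasing real part (a conjugate pair: the negative imaginary part first).


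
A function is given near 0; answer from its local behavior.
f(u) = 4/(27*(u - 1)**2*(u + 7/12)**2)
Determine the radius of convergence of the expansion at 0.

The radius of convergence is 7/12.

Denominator factor (u + 7/12)^2: pole of order 2 at -7/12, modulus 7/12.
Denominator factor (u - 1)^2: pole of order 2 at 1, modulus 1.
The radius of convergence is the smallest modulus among the singular points: 7/12.


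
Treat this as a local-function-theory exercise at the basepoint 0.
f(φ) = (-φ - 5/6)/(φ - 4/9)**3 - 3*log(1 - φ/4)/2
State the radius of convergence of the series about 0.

The radius of convergence is 4/9.

Denominator factor (φ - 4/9)^3: pole of order 3 at 4/9, modulus 4/9.
Branch term (-3/2)*log(1 - φ/(4)): its argument vanishes at φ = 4, a logarithmic branch point, modulus 4.
The radius of convergence is the smallest modulus among the singular points: 4/9.


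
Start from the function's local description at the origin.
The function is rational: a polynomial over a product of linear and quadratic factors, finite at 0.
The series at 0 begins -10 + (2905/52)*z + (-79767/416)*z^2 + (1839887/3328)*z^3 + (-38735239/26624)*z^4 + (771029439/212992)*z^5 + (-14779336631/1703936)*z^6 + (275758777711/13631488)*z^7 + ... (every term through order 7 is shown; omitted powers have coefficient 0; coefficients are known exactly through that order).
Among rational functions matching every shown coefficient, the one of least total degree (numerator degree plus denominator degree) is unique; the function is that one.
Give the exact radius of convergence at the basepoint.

The radius of convergence is 1/2.

No rational of total degree below 5 reproduces all 8 coefficients; solving the [2/3] Pade equations on them gives f(z) = (17*z**2/8 + 40*z/39 - 20/9)/((z + 1/2)**2*(z + 8/9)), whose expansion matches every shown term.
Denominator factor (z + 8/9): pole of order 1 at -8/9, modulus 8/9.
Denominator factor (z + 1/2)^2: pole of order 2 at -1/2, modulus 1/2.
The radius of convergence is the smallest modulus among the singular points: 1/2.


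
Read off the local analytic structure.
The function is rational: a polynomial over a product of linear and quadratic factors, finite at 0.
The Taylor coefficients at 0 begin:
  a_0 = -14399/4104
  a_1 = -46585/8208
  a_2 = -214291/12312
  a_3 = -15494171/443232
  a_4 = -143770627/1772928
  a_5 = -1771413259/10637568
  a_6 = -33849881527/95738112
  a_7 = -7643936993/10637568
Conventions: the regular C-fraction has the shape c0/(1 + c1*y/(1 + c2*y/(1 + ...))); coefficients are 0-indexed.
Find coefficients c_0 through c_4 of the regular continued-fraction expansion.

Taylor coefficients (read off): a_0 = -14399/4104, a_1 = -46585/8208, a_2 = -214291/12312, a_3 = -15494171/443232, a_4 = -143770627/1772928.
c0 = a_0 = -14399/4104. Peel one level at a time: if S = 1 + c*y/S' with S'(0) = 1, then c is the y-coefficient of S and S' = c*y/(S - 1).
S_1 = c0/f = 1 + (-55/34)*y + (-8129/3468)*y^2 + ...; c1 = -55/34.
S_2 = c1*y/(S_1 - 1) = 1 + (-739/510)*y + (4381/1350)*y^2 + ...; c2 = -739/510.
S_3 = c2*y/(S_2 - 1) = 1 + (74477/33255)*y + (234011239/176943204)*y^2 + ...; c3 = 74477/33255.
S_4 = c3*y/(S_3 - 1) = 1 + (-68826835/116552124)*y + ...; c4 = -68826835/116552124.

The regular C-fraction coefficients are [-14399/4104, -55/34, -739/510, 74477/33255, -68826835/116552124].


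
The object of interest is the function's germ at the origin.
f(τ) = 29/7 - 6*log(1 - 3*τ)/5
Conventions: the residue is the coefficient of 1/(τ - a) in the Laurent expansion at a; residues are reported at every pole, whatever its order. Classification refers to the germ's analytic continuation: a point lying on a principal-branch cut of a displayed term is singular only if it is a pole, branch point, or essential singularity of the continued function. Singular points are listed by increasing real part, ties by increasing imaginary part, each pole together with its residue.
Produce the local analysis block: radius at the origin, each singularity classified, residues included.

Branch term (-6/5)*log(1 - τ/(1/3)): its argument vanishes at τ = 1/3, a logarithmic branch point, modulus 1/3.
The radius of convergence is the smallest modulus among the singular points: 1/3.

Radius of convergence at 0: 1/3.
At 1/3: a logarithmic branch point.


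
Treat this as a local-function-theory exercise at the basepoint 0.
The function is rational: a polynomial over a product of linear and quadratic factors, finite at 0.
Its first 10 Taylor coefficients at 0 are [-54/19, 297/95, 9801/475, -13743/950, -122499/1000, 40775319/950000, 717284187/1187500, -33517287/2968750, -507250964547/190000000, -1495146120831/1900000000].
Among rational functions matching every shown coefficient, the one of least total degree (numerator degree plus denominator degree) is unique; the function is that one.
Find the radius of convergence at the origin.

No rational of total degree below 8 reproduces all 10 coefficients; solving the [0/8] Pade equations on them gives f(x) = -2/(19*(x + 1)**2*(x**2 - x/10 + 1/3)**3), whose expansion matches every shown term.
Denominator factor (x + 1)^2: pole of order 2 at -1, modulus 1.
Denominator factor (x**2 - x/10 + 1/3)^3: discriminant -397/300, complex-conjugate roots (1/20) + ((1/60)*sqrt(1191))*i and (1/20) - ((1/60)*sqrt(1191))*i; poles of order 3, moduli (1/3)*sqrt(3) and (1/3)*sqrt(3).
The radius of convergence is the smallest modulus among the singular points: (1/3)*sqrt(3).

The radius of convergence is (1/3)*sqrt(3).


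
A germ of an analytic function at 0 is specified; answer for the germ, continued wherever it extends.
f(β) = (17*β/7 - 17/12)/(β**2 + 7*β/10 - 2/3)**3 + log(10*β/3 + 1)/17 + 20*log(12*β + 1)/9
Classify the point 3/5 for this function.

The point is a regular point.

Denominator factors: β**2 + 7*β/10 - 2/3 = 17/150 at β = 3/5 — none vanishes.
Branch term log(1 - β/(-1/12)): argument at 3/5 is 41/5, nonzero, so 3/5 is not its branch point (a point on a principal cut is still regular for the continued germ).
Branch term log(1 - β/(-3/10)): argument at 3/5 is 3, nonzero, so 3/5 is not its branch point (a point on a principal cut is still regular for the continued germ).
So the germ continues analytically to 3/5.


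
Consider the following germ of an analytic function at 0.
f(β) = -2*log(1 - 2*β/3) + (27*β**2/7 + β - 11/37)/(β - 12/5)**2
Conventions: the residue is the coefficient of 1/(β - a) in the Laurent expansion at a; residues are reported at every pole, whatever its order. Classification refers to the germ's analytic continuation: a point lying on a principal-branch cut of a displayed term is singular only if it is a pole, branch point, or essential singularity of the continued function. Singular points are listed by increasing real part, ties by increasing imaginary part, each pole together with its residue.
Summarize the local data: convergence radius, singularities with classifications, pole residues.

Denominator factor (β - 12/5)^2: pole of order 2 at 12/5, modulus 12/5.
Branch term (-2)*log(1 - β/(3/2)): its argument vanishes at β = 3/2, a logarithmic branch point, modulus 3/2.
The radius of convergence is the smallest modulus among the singular points: 3/2.
The branch term is analytic at 12/5 and contributes nothing to the residue; only the rational part matters.
At the order-2 pole 12/5 set g(β) = (β - (12/5))^2*(rational part) = 27*β**2/7 + β - 11/37.
Order-2 pole: residue = g'(a); g'(12/5) = 683/35, so the residue is 683/35.
List the singular points by increasing real part (a conjugate pair: the negative imaginary part first).

Radius of convergence at 0: 3/2.
At 3/2: a logarithmic branch point.
At 12/5: a pole of order 2; residue 683/35.


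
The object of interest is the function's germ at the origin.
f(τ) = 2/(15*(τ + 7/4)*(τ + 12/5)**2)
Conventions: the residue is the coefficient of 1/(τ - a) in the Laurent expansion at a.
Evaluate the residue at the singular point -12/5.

The residue is -160/507.

At the order-2 pole -12/5 set g(τ) = (τ - (-12/5))^2*f(τ) = 2/(15*(τ + 7/4)).
Order-2 pole: residue = g'(a); g'(-12/5) = -160/507, so the residue is -160/507.


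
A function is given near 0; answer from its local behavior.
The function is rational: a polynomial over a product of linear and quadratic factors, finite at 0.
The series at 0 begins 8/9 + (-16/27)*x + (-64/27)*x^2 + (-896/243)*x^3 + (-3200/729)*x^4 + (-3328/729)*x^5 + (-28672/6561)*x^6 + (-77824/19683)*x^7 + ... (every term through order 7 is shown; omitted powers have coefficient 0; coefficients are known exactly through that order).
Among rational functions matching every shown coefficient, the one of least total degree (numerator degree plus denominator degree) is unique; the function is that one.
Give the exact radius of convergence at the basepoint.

The radius of convergence is 3/2.

No rational of total degree below 4 reproduces all 8 coefficients; solving the [1/3] Pade equations on them gives f(x) = (8*x - 3)/(x - 3/2)**3, whose expansion matches every shown term.
Denominator factor (x - 3/2)^3: pole of order 3 at 3/2, modulus 3/2.
The radius of convergence is the smallest modulus among the singular points: 3/2.


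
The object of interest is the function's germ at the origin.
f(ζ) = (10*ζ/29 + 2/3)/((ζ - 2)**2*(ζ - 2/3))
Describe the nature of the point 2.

The point is a pole of order 2.

The denominator factor ζ - 2 vanishes at 2 and appears to the power 2; the numerator there equals 118/87, nonzero, and no other factor vanishes.
Hence a pole whose order is the multiplicity, 2.


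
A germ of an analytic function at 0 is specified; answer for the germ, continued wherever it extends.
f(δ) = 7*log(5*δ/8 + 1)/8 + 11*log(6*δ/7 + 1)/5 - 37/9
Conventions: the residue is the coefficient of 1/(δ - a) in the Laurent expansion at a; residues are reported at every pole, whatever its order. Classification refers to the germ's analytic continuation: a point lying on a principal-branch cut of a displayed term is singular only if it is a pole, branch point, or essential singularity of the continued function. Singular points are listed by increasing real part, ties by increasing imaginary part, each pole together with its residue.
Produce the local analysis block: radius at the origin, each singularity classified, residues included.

Radius of convergence at 0: 7/6.
At -8/5: a logarithmic branch point.
At -7/6: a logarithmic branch point.

Branch term (7/8)*log(1 - δ/(-8/5)): its argument vanishes at δ = -8/5, a logarithmic branch point, modulus 8/5.
Branch term (11/5)*log(1 - δ/(-7/6)): its argument vanishes at δ = -7/6, a logarithmic branch point, modulus 7/6.
The radius of convergence is the smallest modulus among the singular points: 7/6.
List the singular points by increasing real part (a conjugate pair: the negative imaginary part first).


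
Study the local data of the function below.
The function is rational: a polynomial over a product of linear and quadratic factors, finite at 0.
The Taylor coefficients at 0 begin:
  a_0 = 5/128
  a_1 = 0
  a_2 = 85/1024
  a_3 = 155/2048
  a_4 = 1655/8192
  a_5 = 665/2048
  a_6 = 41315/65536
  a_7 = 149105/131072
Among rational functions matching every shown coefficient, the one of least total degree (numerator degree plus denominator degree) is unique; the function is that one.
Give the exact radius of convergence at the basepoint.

No rational of total degree below 5 reproduces all 8 coefficients; solving the [0/5] Pade equations on them gives f(w) = -1/(2*(w + 2)**3*(w**2 + 12*w/5 - 8/5)), whose expansion matches every shown term.
Denominator factor (w**2 + 12*w/5 - 8/5): discriminant 304/25, real irrational roots -6/5 + (2/5)*sqrt(19) and -6/5 - (2/5)*sqrt(19); poles of order 1, moduli -6/5 + (2/5)*sqrt(19) and 6/5 + (2/5)*sqrt(19).
Denominator factor (w + 2)^3: pole of order 3 at -2, modulus 2.
The radius of convergence is the smallest modulus among the singular points: -6/5 + (2/5)*sqrt(19).

The radius of convergence is -6/5 + (2/5)*sqrt(19).


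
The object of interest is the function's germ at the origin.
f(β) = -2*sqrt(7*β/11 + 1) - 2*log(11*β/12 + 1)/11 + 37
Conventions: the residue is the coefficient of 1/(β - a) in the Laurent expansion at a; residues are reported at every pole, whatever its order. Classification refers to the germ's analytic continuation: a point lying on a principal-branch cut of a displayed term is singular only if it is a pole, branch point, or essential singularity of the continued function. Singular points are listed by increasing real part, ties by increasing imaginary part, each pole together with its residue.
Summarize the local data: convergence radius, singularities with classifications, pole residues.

Branch term (-2/11)*log(1 - β/(-12/11)): its argument vanishes at β = -12/11, a logarithmic branch point, modulus 12/11.
Branch term (-2)*sqrt(1 - β/(-11/7)): its argument vanishes at β = -11/7, a square-root branch point, modulus 11/7.
The radius of convergence is the smallest modulus among the singular points: 12/11.
List the singular points by increasing real part (a conjugate pair: the negative imaginary part first).

Radius of convergence at 0: 12/11.
At -11/7: an algebraic (square-root) branch point.
At -12/11: a logarithmic branch point.


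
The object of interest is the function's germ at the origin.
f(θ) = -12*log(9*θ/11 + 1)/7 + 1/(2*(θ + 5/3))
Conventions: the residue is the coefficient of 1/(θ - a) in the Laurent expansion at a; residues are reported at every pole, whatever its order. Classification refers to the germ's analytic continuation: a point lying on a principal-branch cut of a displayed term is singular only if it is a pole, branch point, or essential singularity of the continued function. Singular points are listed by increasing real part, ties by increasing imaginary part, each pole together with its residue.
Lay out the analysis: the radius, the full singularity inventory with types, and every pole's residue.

Radius of convergence at 0: 11/9.
At -5/3: a pole of order 1; residue 1/2.
At -11/9: a logarithmic branch point.

Denominator factor (θ + 5/3): pole of order 1 at -5/3, modulus 5/3.
Branch term (-12/7)*log(1 - θ/(-11/9)): its argument vanishes at θ = -11/9, a logarithmic branch point, modulus 11/9.
The radius of convergence is the smallest modulus among the singular points: 11/9.
The branch term is analytic at -5/3 and contributes nothing to the residue; only the rational part matters.
At the order-1 pole -5/3 set g(θ) = (θ - (-5/3))*(rational part) = 1/2.
Simple pole: residue = g(a) at a = -5/3, which is 1/2.
List the singular points by increasing real part (a conjugate pair: the negative imaginary part first).


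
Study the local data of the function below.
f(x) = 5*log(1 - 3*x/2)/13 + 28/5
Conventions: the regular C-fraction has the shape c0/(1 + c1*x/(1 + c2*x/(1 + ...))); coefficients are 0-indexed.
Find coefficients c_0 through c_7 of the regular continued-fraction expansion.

The regular C-fraction coefficients are [28/5, 75/728, -621/728, -91/414, -439/828, -621/2195, -4101/8780, -11853/38276].

Taylor coefficients (expand at 0): a_0 = 28/5, a_1 = -15/26, a_2 = -45/104, a_3 = -45/104, a_4 = -405/832, a_5 = -243/416, a_6 = -1215/1664, a_7 = -10935/11648.
c0 = a_0 = 28/5. Peel one level at a time: if S = 1 + c*x/S' with S'(0) = 1, then c is the x-coefficient of S and S' = c*x/(S - 1).
S_1 = c0/f = 1 + (75/728)*x + (46575/529984)*x^2 + ...; c1 = 75/728.
S_2 = c1*x/(S_1 - 1) = 1 + (-621/728)*x + (-3/16)*x^2 + ...; c2 = -621/728.
S_3 = c2*x/(S_2 - 1) = 1 + (-91/414)*x + (-39949/342792)*x^2 + ...; c3 = -91/414.
S_4 = c3*x/(S_3 - 1) = 1 + (-439/828)*x + (-3/20)*x^2 + ...; c4 = -439/828.
S_5 = c4*x/(S_4 - 1) = 1 + (-621/2195)*x + (-2546721/19272100)*x^2 + ...; c5 = -621/2195.
S_6 = c5*x/(S_5 - 1) = 1 + (-4101/8780)*x + (-81/560)*x^2 + ...; c6 = -4101/8780.
S_7 = c6*x/(S_6 - 1) = 1 + (-11853/38276)*x + ...; c7 = -11853/38276.


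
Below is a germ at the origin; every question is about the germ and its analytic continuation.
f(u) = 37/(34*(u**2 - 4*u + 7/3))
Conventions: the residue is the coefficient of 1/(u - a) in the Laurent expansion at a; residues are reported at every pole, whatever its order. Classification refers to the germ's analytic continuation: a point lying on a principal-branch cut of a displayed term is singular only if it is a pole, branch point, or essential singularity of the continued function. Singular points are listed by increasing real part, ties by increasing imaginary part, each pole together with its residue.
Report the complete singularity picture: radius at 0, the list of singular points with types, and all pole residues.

Denominator factor (u**2 - 4*u + 7/3): discriminant 20/3, real irrational roots 2 + (1/3)*sqrt(15) and 2 - (1/3)*sqrt(15); poles of order 1, moduli 2 + (1/3)*sqrt(15) and 2 - (1/3)*sqrt(15).
The radius of convergence is the smallest modulus among the singular points: 2 - (1/3)*sqrt(15).
The factor u**2 - 4*u + 7/3 splits as (u - a)(u - a') with a = 2 - (1/3)*sqrt(15), a' = 2 + (1/3)*sqrt(15). At the order-1 pole a set g(u) = (u - a)*f(u) = [37/34] / (u - a').
Simple pole: residue = g(a) at a = 2 - (1/3)*sqrt(15), which is -(37/340)*sqrt(15).
The factor u**2 - 4*u + 7/3 splits as (u - a)(u - a') with a = 2 + (1/3)*sqrt(15), a' = 2 - (1/3)*sqrt(15). At the order-1 pole a set g(u) = (u - a)*f(u) = [37/34] / (u - a').
Simple pole: residue = g(a) at a = 2 + (1/3)*sqrt(15), which is (37/340)*sqrt(15).
List the singular points by increasing real part (a conjugate pair: the negative imaginary part first).

Radius of convergence at 0: 2 - (1/3)*sqrt(15).
At 2 - (1/3)*sqrt(15): a pole of order 1; residue -(37/340)*sqrt(15).
At 2 + (1/3)*sqrt(15): a pole of order 1; residue (37/340)*sqrt(15).


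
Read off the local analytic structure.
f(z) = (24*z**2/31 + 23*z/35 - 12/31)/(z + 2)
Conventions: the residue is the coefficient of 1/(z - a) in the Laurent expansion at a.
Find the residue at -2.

At the order-1 pole -2 set g(z) = (z - (-2))*f(z) = 24*z**2/31 + 23*z/35 - 12/31.
Simple pole: residue = g(a) at a = -2, which is 1514/1085.

The residue is 1514/1085.


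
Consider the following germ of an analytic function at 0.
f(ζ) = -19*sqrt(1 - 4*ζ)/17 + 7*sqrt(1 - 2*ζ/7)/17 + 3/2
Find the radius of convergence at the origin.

The radius of convergence is 1/4.

Branch term (7/17)*sqrt(1 - ζ/(7/2)): its argument vanishes at ζ = 7/2, a square-root branch point, modulus 7/2.
Branch term (-19/17)*sqrt(1 - ζ/(1/4)): its argument vanishes at ζ = 1/4, a square-root branch point, modulus 1/4.
The radius of convergence is the smallest modulus among the singular points: 1/4.


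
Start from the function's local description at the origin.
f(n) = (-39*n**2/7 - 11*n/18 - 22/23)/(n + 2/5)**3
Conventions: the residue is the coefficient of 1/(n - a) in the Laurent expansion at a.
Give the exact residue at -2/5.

At the order-3 pole -2/5 set g(n) = (n - (-2/5))^3*f(n) = -39*n**2/7 - 11*n/18 - 22/23.
Order-3 pole: residue = g''(a)/2; g''(-2/5) = -78/7, so the residue is -39/7.

The residue is -39/7.


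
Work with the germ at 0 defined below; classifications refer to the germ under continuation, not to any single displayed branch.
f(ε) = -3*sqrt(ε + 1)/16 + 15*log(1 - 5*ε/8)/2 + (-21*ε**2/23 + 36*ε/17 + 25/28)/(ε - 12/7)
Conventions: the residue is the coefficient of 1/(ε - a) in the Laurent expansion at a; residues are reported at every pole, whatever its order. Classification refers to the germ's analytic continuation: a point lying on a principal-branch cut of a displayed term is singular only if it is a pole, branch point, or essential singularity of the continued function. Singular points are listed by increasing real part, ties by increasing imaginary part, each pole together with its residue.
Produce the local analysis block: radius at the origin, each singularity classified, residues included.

Radius of convergence at 0: 1.
At -1: an algebraic (square-root) branch point.
At 8/5: a logarithmic branch point.
At 12/7: a pole of order 1; residue 20143/10948.

Denominator factor (ε - 12/7): pole of order 1 at 12/7, modulus 12/7.
Branch term (-3/16)*sqrt(1 - ε/(-1)): its argument vanishes at ε = -1, a square-root branch point, modulus 1.
Branch term (15/2)*log(1 - ε/(8/5)): its argument vanishes at ε = 8/5, a logarithmic branch point, modulus 8/5.
The radius of convergence is the smallest modulus among the singular points: 1.
The branch terms are analytic at 12/7 and contribute nothing to the residue; only the rational part matters.
At the order-1 pole 12/7 set g(ε) = (ε - (12/7))*(rational part) = -21*ε**2/23 + 36*ε/17 + 25/28.
Simple pole: residue = g(a) at a = 12/7, which is 20143/10948.
List the singular points by increasing real part (a conjugate pair: the negative imaginary part first).
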